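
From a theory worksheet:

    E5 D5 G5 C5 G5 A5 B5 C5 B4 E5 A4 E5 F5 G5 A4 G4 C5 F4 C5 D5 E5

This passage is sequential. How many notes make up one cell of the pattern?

7

21 notes total. Splitting into 3 groups of 7:
E5 D5 G5 C5 G5 A5 B5 | C5 B4 E5 A4 E5 F5 G5 | A4 G4 C5 F4 C5 D5 E5
Every group is a transposition down a 3rd of the one before; no shorter unit works.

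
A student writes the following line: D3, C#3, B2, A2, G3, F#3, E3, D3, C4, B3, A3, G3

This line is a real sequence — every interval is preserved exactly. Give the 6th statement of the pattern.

The 4-note cells begin on D3, G3, C4 — each up a 4th from the last.
Carrying on: F4 → Bb4 → Eb5.
Statement 6 starts on Eb5 and keeps the same exact contour: Eb5 D5 C5 Bb4.

Eb5 D5 C5 Bb4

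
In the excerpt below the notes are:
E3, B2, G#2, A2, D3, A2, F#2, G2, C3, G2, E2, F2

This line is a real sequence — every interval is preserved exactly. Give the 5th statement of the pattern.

Taking 4-note groups, the heads are E3, D3, C3: the pattern moves down a 2nd.
Extending down a 2nd: Bb2 → Ab2.
So cell 5 is Ab2 Eb2 C2 Db2.

Ab2 Eb2 C2 Db2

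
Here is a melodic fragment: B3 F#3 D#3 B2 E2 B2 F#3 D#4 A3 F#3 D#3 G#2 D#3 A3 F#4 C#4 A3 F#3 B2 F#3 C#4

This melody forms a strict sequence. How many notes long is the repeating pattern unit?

21 notes total. Splitting into 3 groups of 7:
B3 F#3 D#3 B2 E2 B2 F#3 | D#4 A3 F#3 D#3 G#2 D#3 A3 | F#4 C#4 A3 F#3 B2 F#3 C#4
Every group is a transposition up a 3rd of the one before; no shorter unit works.

7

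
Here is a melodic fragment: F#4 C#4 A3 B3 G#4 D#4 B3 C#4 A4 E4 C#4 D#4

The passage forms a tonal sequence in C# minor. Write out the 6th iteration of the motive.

D#5 A4 F#4 G#4

Unit = 4 notes; the statements start on F#4, G#4, A4, moving up a 2nd each time.
Continuing the starts: B4 → C#5 → D#5.
So cell 6 is D#5 A4 F#4 G#4.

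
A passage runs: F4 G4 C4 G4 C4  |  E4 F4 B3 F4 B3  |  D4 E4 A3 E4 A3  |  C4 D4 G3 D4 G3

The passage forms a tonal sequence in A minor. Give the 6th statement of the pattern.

A3 B3 E3 B3 E3

Taking 5-note groups, the heads are F4, E4, D4, C4: the pattern moves down a 2nd.
Extending down a 2nd: B3 → A3.
Statement 6 starts on A3 and keeps the same diatonic contour: A3 B3 E3 B3 E3.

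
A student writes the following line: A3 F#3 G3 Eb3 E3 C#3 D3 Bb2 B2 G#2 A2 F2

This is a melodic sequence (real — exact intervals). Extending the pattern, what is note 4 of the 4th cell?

C2

With 4-note cells, note 4 of each statement runs Eb3, Bb2, F2.
Each moves down a 4th; the next is C2.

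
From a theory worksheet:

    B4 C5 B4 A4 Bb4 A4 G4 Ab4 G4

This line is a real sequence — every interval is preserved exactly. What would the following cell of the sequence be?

F4 Gb4 F4

The 3-note cells begin on B4, A4, G4 — each down a 2nd from the last.
From F4 the exact shape gives F4 Gb4 F4.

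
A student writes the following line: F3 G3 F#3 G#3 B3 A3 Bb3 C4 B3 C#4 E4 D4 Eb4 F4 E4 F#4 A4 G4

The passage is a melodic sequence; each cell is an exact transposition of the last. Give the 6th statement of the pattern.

Gb5 Ab5 G5 A5 C6 Bb5

Unit = 6 notes; the statements start on F3, Bb3, Eb4, moving up a 4th each time.
Extending up a 4th: Ab4 → Db5 → Gb5.
So cell 6 is Gb5 Ab5 G5 A5 C6 Bb5.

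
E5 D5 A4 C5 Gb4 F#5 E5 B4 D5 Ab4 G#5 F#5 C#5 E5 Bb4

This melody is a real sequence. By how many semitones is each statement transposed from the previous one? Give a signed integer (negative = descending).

2

Unit = 5 notes; the statements start on E5, F#5, G#5, moving up a 2nd each time.
E5→F#5 is 78 − 76 = 2 semitones.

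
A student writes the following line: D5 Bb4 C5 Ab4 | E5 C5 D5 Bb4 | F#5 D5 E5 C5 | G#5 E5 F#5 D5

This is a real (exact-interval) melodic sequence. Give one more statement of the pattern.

A#5 F#5 G#5 E5

Taking 4-note groups, the heads are D5, E5, F#5, G#5: the pattern moves up a 2nd.
From A#5 the exact shape gives A#5 F#5 G#5 E5.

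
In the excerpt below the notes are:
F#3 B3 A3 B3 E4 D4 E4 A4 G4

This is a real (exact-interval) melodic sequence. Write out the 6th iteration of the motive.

G5 C6 Bb5

Taking 3-note groups, the heads are F#3, B3, E4: the pattern moves up a 4th.
Extending up a 4th: A4 → D5 → G5.
From G5 the exact shape gives G5 C6 Bb5.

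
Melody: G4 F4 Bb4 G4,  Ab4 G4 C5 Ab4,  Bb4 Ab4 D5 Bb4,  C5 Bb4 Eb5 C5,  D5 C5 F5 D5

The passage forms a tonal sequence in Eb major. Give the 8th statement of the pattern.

With a 4-note motive the entries are G4, Ab4, Bb4, C5, D5, each up a 2nd from the previous.
Extending up a 2nd: Eb5 → F5 → G5.
Statement 8 starts on G5 and keeps the same diatonic contour: G5 F5 Bb5 G5.

G5 F5 Bb5 G5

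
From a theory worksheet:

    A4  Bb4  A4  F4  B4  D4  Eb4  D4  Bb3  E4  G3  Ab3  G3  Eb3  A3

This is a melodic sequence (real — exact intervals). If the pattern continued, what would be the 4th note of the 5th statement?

Grouping in 5s, the 4th note of each cell is F4, Bb3, Eb3.
Carrying that down a 5th forward: Ab2 → Db2.

Db2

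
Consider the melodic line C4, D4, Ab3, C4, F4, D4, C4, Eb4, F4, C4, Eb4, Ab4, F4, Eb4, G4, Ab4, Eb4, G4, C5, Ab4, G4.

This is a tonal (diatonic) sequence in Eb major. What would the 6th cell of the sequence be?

F5 G5 D5 F5 Bb5 G5 F5

The 7-note cells begin on C4, Eb4, G4 — each up a 3rd from the last.
Extending up a 3rd: Bb4 → D5 → F5.
Statement 6 starts on F5 and keeps the same diatonic contour: F5 G5 D5 F5 Bb5 G5 F5.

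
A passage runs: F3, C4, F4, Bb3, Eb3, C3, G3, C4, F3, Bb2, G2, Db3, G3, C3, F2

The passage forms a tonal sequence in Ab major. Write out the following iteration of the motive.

Unit = 5 notes; the statements start on F3, C3, G2, moving down a 4th each time.
So cell 4 is Db2 Ab2 Db3 G2 C2.

Db2 Ab2 Db3 G2 C2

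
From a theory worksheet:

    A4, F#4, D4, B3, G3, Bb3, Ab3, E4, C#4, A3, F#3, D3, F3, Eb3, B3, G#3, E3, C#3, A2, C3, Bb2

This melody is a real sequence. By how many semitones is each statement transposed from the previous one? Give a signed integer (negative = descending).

-5

Taking 7-note groups, the heads are A4, E4, B3: the pattern moves down a 4th.
A4→E4 is 64 − 69 = -5 semitones.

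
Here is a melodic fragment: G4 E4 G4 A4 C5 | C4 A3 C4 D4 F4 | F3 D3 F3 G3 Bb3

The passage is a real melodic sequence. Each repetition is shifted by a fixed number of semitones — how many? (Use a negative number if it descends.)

-7

With a 5-note motive the entries are G4, C4, F3, each down a 5th from the previous.
Counting half-steps from G4 to C4: -7.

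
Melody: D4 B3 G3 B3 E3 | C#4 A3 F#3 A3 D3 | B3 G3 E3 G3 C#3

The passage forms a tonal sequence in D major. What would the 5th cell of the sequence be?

G3 E3 C#3 E3 A2

Taking 5-note groups, the heads are D4, C#4, B3: the pattern moves down a 2nd.
Carrying on: A3 → G3.
From G3 the diatonic shape gives G3 E3 C#3 E3 A2.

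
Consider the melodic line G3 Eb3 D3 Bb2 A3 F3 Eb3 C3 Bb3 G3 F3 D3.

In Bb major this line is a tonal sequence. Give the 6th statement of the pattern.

With a 4-note motive the entries are G3, A3, Bb3, each up a 2nd from the previous.
Carrying on: C4 → D4 → Eb4.
So cell 6 is Eb4 C4 Bb3 G3.

Eb4 C4 Bb3 G3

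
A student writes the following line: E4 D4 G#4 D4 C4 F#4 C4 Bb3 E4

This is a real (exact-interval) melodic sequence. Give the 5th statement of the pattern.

With a 3-note motive the entries are E4, D4, C4, each down a 2nd from the previous.
Carrying on: Bb3 → Ab3.
From Ab3 the exact shape gives Ab3 Gb3 C4.

Ab3 Gb3 C4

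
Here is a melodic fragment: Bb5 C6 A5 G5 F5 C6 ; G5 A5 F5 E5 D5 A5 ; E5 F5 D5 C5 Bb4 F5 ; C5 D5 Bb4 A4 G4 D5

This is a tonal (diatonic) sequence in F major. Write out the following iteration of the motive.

A4 Bb4 G4 F4 E4 Bb4

The 6-note cells begin on Bb5, G5, E5, C5 — each down a 3rd from the last.
Statement 5 starts on A4 and keeps the same diatonic contour: A4 Bb4 G4 F4 E4 Bb4.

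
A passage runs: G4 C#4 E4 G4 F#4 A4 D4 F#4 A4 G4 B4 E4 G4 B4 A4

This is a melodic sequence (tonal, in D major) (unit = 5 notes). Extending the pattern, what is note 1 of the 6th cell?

Grouping in 5s, the 1st note of each cell is G4, A4, B4.
Each moves up a 2nd. Continuing: C#5 → D5 → E5.

E5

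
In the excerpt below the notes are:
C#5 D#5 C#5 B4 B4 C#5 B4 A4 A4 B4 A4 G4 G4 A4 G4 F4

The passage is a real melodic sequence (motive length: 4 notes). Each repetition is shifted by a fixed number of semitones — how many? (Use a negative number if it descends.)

-2

The 4-note cells begin on C#5, B4, A4, G4 — each down a 2nd from the last.
Counting half-steps from C#5 to B4: -2.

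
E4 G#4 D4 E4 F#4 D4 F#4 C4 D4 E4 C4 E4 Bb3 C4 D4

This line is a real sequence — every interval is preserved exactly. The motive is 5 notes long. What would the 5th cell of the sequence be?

The 5-note cells begin on E4, D4, C4 — each down a 2nd from the last.
Continuing the starts: Bb3 → Ab3.
Statement 5 starts on Ab3 and keeps the same exact contour: Ab3 C4 Gb3 Ab3 Bb3.

Ab3 C4 Gb3 Ab3 Bb3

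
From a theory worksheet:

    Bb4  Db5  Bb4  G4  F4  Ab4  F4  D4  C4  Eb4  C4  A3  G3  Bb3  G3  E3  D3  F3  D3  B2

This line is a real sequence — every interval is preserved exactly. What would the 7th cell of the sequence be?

E2 G2 E2 C#2

The 4-note cells begin on Bb4, F4, C4, G3, D3 — each down a 4th from the last.
Carrying on: A2 → E2.
From E2 the exact shape gives E2 G2 E2 C#2.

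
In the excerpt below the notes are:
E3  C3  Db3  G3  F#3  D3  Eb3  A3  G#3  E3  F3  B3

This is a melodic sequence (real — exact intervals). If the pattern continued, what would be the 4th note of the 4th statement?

The unit is 4 notes. Position-4 pitches of the 3 shown cells: G3, A3, B3.
From B3, up a 2nd gives C#4.

C#4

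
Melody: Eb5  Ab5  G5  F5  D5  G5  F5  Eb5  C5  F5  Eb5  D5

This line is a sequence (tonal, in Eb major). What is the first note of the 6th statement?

With a 4-note motive the entries are Eb5, D5, C5, each down a 2nd from the previous.
Continuing: Bb4 → Ab4 → G4. Statement 6 starts on G4.

G4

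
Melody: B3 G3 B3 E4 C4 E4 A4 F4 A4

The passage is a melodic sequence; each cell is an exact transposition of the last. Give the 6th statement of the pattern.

With a 3-note motive the entries are B3, E4, A4, each up a 4th from the previous.
Carrying on: D5 → G5 → C6.
So cell 6 is C6 Ab5 C6.

C6 Ab5 C6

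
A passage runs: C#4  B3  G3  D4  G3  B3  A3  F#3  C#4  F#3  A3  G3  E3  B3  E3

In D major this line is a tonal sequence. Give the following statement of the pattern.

Unit = 5 notes; the statements start on C#4, B3, A3, moving down a 2nd each time.
So cell 4 is G3 F#3 D3 A3 D3.

G3 F#3 D3 A3 D3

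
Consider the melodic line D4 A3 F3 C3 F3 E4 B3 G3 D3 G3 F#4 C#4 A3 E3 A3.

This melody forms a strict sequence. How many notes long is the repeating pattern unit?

5

Try groups of 5 (3 cells in 15 notes):
D4 A3 F3 C3 F3 | E4 B3 G3 D3 G3 | F#4 C#4 A3 E3 A3
That's a consistent up a 2nd shift per cell, and no other grouping gives one.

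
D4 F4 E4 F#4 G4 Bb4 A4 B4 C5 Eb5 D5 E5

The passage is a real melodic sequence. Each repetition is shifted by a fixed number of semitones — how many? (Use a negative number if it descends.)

5

Unit = 4 notes; the statements start on D4, G4, C5, moving up a 4th each time.
D4 to G4 spans +5 semitones.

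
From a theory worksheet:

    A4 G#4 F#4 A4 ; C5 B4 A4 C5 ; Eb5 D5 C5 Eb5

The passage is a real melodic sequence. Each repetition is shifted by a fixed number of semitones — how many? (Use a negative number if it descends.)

Unit = 4 notes; the statements start on A4, C5, Eb5, moving up a 3rd each time.
Counting half-steps from A4 to C5: 3.

3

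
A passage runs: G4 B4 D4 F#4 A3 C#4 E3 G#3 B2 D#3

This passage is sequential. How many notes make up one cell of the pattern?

2

10 notes total. Splitting into 5 groups of 2:
G4 B4 | D4 F#4 | A3 C#4 | E3 G#3 | B2 D#3
That's a consistent down a 4th shift per cell, and no other grouping gives one.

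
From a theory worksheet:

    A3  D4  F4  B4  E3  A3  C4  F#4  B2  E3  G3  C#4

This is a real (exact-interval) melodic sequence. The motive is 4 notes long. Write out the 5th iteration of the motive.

The 4-note cells begin on A3, E3, B2 — each down a 4th from the last.
Continuing the starts: F#2 → C#2.
So cell 5 is C#2 F#2 A2 D#3.

C#2 F#2 A2 D#3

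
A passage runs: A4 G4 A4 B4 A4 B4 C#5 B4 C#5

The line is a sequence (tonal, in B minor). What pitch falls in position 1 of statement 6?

With 3-note cells, note 1 of each statement runs A4, B4, C#5.
Carrying that up a 2nd forward: D5 → E5 → F#5.

F#5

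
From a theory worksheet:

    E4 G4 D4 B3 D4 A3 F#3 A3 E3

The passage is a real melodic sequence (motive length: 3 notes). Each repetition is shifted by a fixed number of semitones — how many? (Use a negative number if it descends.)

-5

With a 3-note motive the entries are E4, B3, F#3, each down a 4th from the previous.
E4 to B3 spans -5 semitones.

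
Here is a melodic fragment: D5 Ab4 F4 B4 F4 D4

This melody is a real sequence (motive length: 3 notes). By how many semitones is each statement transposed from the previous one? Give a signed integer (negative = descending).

-3

With a 3-note motive the entries are D5, B4, each down a 3rd from the previous.
D5→B4 is 71 − 74 = -3 semitones.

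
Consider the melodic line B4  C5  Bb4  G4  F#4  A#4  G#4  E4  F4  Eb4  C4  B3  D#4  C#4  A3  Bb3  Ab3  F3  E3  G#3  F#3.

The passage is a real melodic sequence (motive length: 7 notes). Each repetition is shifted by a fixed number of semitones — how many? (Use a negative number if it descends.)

Taking 7-note groups, the heads are B4, E4, A3: the pattern moves down a 5th.
Counting half-steps from B4 to E4: -7.

-7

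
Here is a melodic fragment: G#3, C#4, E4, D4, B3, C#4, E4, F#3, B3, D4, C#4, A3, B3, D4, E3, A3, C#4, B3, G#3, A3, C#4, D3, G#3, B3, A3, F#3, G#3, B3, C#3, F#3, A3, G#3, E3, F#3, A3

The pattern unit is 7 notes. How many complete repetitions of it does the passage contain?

5

35 notes in groups of 7 gives 35/7 = 5 statements.
Starts: G#3, F#3, E3, D3, C#3 — each down a 2nd.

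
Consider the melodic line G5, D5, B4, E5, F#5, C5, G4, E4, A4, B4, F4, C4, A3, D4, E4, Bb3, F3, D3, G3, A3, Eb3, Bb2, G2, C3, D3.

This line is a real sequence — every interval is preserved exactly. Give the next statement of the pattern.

Taking 5-note groups, the heads are G5, C5, F4, Bb3, Eb3: the pattern moves down a 5th.
From Ab2 the exact shape gives Ab2 Eb2 C2 F2 G2.

Ab2 Eb2 C2 F2 G2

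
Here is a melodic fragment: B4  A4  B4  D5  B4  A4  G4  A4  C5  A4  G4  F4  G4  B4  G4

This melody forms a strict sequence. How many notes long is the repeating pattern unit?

5

15 notes total. Splitting into 3 groups of 5:
B4 A4 B4 D5 B4 | A4 G4 A4 C5 A4 | G4 F4 G4 B4 G4
That's a consistent down a 2nd shift per cell, and no other grouping gives one.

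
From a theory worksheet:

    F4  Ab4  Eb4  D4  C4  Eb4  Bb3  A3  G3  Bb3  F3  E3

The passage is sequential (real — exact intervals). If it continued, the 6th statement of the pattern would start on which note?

Taking 4-note groups, the heads are F4, C4, G3: the pattern moves down a 4th.
Extending the heads down a 4th: D3 → A2 → E2.

E2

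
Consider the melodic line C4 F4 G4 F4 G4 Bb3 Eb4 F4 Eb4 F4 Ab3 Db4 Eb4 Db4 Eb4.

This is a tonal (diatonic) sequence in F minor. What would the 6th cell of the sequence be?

With a 5-note motive the entries are C4, Bb3, Ab3, each down a 2nd from the previous.
Continuing the starts: G3 → F3 → Eb3.
Statement 6 starts on Eb3 and keeps the same diatonic contour: Eb3 Ab3 Bb3 Ab3 Bb3.

Eb3 Ab3 Bb3 Ab3 Bb3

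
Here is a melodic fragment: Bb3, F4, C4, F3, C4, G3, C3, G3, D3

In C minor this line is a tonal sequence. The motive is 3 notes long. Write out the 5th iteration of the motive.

D2 Ab2 Eb2

Taking 3-note groups, the heads are Bb3, F3, C3: the pattern moves down a 4th.
Carrying on: G2 → D2.
From D2 the diatonic shape gives D2 Ab2 Eb2.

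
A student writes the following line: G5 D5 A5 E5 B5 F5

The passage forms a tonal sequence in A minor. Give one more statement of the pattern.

C6 G5

Unit = 2 notes; the statements start on G5, A5, B5, moving up a 2nd each time.
Statement 4 starts on C6 and keeps the same diatonic contour: C6 G5.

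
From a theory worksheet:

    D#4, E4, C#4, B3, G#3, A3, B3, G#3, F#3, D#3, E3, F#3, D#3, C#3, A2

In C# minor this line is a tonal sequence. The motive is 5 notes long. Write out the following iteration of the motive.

B2 C#3 A2 G#2 E2

With a 5-note motive the entries are D#4, A3, E3, each down a 4th from the previous.
From B2 the diatonic shape gives B2 C#3 A2 G#2 E2.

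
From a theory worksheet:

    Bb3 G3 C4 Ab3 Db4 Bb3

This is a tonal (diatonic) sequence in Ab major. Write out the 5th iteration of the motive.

Taking 2-note groups, the heads are Bb3, C4, Db4: the pattern moves up a 2nd.
Carrying on: Eb4 → F4.
From F4 the diatonic shape gives F4 Db4.

F4 Db4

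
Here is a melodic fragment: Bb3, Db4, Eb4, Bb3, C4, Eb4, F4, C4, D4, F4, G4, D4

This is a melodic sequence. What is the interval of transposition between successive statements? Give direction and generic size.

up a 2nd

The 4-note cells begin on Bb3, C4, D4 — each up a 2nd from the last.
Bb3 to C4 is up a 2nd.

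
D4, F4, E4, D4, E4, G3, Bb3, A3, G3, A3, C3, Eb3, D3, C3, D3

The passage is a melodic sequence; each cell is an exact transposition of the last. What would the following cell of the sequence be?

F2 Ab2 G2 F2 G2

The 5-note cells begin on D4, G3, C3 — each down a 5th from the last.
Statement 4 starts on F2 and keeps the same exact contour: F2 Ab2 G2 F2 G2.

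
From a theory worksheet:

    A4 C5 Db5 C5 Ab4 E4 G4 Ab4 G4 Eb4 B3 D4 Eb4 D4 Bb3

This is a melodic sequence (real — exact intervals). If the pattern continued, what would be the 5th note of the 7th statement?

With 5-note cells, note 5 of each statement runs Ab4, Eb4, Bb3.
Extending down a 4th: F3 → C3 → G2 → D2.

D2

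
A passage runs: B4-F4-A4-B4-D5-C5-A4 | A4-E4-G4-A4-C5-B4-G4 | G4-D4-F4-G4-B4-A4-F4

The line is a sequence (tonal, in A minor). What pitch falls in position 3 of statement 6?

With 7-note cells, note 3 of each statement runs A4, G4, F4.
Carrying that down a 2nd forward: E4 → D4 → C4.

C4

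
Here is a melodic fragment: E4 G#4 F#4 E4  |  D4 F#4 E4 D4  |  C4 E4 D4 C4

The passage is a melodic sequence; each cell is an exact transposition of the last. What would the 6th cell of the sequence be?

Gb3 Bb3 Ab3 Gb3

Unit = 4 notes; the statements start on E4, D4, C4, moving down a 2nd each time.
Carrying on: Bb3 → Ab3 → Gb3.
Statement 6 starts on Gb3 and keeps the same exact contour: Gb3 Bb3 Ab3 Gb3.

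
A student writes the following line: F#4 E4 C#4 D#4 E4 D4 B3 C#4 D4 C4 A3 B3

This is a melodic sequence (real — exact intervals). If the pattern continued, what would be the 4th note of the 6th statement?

Grouping in 4s, the 4th note of each cell is D#4, C#4, B3.
Each moves down a 2nd. Continuing: A3 → G3 → F3.

F3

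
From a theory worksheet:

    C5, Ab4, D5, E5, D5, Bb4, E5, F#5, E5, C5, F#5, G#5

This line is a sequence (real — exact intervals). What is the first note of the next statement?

F#5

Unit = 4 notes; the statements start on C5, D5, E5, moving up a 2nd each time.
One more step up a 2nd gives F#5.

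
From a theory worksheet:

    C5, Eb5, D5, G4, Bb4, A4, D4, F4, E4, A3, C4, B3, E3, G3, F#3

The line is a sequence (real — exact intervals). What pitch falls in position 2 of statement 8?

The unit is 3 notes. Position-2 pitches of the 5 shown cells: Eb5, Bb4, F4, C4, G3.
Each moves down a 4th. Continuing: D3 → A2 → E2.

E2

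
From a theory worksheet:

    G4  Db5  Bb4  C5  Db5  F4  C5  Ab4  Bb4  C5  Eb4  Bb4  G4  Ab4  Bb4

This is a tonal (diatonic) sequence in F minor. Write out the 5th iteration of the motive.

With a 5-note motive the entries are G4, F4, Eb4, each down a 2nd from the previous.
Carrying on: Db4 → C4.
From C4 the diatonic shape gives C4 G4 Eb4 F4 G4.

C4 G4 Eb4 F4 G4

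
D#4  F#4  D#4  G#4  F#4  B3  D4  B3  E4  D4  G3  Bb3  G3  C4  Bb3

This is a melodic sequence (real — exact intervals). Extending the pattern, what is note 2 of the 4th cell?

The unit is 5 notes. Position-2 pitches of the 3 shown cells: F#4, D4, Bb3.
One more down a 3rd gives Gb3.

Gb3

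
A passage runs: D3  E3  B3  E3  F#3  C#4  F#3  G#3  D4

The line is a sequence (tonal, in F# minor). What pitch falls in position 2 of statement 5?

B3

The unit is 3 notes. Position-2 pitches of the 3 shown cells: E3, F#3, G#3.
Carrying that up a 2nd forward: A3 → B3.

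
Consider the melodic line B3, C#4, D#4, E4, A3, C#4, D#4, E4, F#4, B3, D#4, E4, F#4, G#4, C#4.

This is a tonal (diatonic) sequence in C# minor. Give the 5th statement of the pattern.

F#4 G#4 A4 B4 E4

Unit = 5 notes; the statements start on B3, C#4, D#4, moving up a 2nd each time.
Carrying on: E4 → F#4.
Statement 5 starts on F#4 and keeps the same diatonic contour: F#4 G#4 A4 B4 E4.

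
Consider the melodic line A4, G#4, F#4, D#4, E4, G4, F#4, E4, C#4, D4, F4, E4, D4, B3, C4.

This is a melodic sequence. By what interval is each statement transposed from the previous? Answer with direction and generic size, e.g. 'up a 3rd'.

Taking 5-note groups, the heads are A4, G4, F4: the pattern moves down a 2nd.
A4 to G4 is down a 2nd.

down a 2nd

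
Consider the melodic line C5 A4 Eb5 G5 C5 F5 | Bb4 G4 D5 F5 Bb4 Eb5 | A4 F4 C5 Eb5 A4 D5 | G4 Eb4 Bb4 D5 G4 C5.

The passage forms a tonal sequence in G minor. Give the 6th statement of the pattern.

Taking 6-note groups, the heads are C5, Bb4, A4, G4: the pattern moves down a 2nd.
Carrying on: F4 → Eb4.
From Eb4 the diatonic shape gives Eb4 C4 G4 Bb4 Eb4 A4.

Eb4 C4 G4 Bb4 Eb4 A4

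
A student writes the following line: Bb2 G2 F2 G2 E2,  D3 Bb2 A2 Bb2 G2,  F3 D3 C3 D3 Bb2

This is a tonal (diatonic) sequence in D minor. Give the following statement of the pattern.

Taking 5-note groups, the heads are Bb2, D3, F3: the pattern moves up a 3rd.
From A3 the diatonic shape gives A3 F3 E3 F3 D3.

A3 F3 E3 F3 D3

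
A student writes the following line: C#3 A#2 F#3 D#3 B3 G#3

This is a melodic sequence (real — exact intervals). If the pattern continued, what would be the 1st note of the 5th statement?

A4

With 2-note cells, note 1 of each statement runs C#3, F#3, B3.
Carrying that up a 4th forward: E4 → A4.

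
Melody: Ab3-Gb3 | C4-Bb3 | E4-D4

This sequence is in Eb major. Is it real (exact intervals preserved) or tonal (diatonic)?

real

Each cell has the same semitone pattern (-2,) — intervals are preserved exactly.
And Gb3 lies outside Eb major, so the sequence is real rather than tonal.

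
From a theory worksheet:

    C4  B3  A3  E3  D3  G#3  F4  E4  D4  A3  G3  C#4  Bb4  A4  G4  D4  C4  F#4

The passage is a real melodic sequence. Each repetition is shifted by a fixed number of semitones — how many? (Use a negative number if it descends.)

With a 6-note motive the entries are C4, F4, Bb4, each up a 4th from the previous.
Counting half-steps from C4 to F4: 5.

5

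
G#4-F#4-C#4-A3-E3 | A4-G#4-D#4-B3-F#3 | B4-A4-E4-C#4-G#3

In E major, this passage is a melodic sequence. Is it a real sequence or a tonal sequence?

tonal

Every note is diatonic to E major.
Cell 1 has -2 semitones from note 1 to 2, but cell 2 has -1 — the interval quality changes while the contour stays the same, which is the hallmark of a tonal sequence.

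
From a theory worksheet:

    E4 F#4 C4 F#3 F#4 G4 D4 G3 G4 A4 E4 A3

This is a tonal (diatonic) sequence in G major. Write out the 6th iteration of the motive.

Taking 4-note groups, the heads are E4, F#4, G4: the pattern moves up a 2nd.
Extending up a 2nd: A4 → B4 → C5.
Statement 6 starts on C5 and keeps the same diatonic contour: C5 D5 A4 D4.

C5 D5 A4 D4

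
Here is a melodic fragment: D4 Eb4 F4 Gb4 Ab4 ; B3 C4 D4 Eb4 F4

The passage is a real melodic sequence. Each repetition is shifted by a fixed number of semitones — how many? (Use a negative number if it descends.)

-3

Unit = 5 notes; the statements start on D4, B3, moving down a 3rd each time.
D4 to B3 spans -3 semitones.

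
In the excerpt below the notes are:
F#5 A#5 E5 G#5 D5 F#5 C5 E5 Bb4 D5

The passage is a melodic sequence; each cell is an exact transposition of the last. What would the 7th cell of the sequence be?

Gb4 Bb4

Unit = 2 notes; the statements start on F#5, E5, D5, C5, Bb4, moving down a 2nd each time.
Carrying on: Ab4 → Gb4.
So cell 7 is Gb4 Bb4.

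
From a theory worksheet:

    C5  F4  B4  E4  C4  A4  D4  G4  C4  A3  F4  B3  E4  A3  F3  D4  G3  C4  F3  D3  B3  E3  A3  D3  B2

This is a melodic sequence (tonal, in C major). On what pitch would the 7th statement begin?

E3

Taking 5-note groups, the heads are C5, A4, F4, D4, B3: the pattern moves down a 3rd.
Continuing: G3 → E3. Statement 7 starts on E3.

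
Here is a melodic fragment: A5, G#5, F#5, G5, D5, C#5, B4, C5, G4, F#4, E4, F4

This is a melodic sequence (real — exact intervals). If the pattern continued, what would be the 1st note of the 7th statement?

Eb2

The unit is 4 notes. Position-1 pitches of the 3 shown cells: A5, D5, G4.
Each moves down a 5th. Continuing: C4 → F3 → Bb2 → Eb2.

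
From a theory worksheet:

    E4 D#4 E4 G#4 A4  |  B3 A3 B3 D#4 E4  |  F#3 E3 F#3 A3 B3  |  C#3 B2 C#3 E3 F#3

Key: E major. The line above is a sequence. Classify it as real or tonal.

tonal

Every note is diatonic to E major.
Cell 1 has -1 semitones from note 1 to 2, but cell 2 has -2 — the interval quality changes while the contour stays the same, which is the hallmark of a tonal sequence.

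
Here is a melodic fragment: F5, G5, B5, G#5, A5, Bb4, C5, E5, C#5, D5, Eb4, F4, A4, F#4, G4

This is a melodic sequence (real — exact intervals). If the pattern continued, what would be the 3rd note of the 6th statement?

The unit is 5 notes. Position-3 pitches of the 3 shown cells: B5, E5, A4.
Extending down a 5th: D4 → G3 → C3.

C3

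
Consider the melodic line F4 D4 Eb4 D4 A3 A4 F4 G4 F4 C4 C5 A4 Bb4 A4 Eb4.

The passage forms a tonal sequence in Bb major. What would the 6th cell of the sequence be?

Unit = 5 notes; the statements start on F4, A4, C5, moving up a 3rd each time.
Extending up a 3rd: Eb5 → G5 → Bb5.
From Bb5 the diatonic shape gives Bb5 G5 A5 G5 D5.

Bb5 G5 A5 G5 D5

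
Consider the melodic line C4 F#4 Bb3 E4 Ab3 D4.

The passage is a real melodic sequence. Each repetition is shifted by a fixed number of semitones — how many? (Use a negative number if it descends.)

With a 2-note motive the entries are C4, Bb3, Ab3, each down a 2nd from the previous.
C4→Bb3 is 58 − 60 = -2 semitones.

-2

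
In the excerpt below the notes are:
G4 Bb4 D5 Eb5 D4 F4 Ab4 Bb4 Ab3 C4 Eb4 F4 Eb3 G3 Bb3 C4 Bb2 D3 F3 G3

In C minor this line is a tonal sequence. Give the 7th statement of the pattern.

C2 Eb2 G2 Ab2

Unit = 4 notes; the statements start on G4, D4, Ab3, Eb3, Bb2, moving down a 4th each time.
Extending down a 4th: F2 → C2.
From C2 the diatonic shape gives C2 Eb2 G2 Ab2.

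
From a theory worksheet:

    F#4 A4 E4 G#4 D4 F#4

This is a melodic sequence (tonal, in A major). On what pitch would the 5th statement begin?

B3

Taking 2-note groups, the heads are F#4, E4, D4: the pattern moves down a 2nd.
Extending the heads down a 2nd: C#4 → B3.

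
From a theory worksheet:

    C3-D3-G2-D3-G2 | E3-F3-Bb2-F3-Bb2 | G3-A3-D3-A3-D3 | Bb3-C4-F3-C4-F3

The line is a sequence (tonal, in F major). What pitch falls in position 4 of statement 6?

G4

Grouping in 5s, the 4th note of each cell is D3, F3, A3, C4.
Extending up a 3rd: E4 → G4.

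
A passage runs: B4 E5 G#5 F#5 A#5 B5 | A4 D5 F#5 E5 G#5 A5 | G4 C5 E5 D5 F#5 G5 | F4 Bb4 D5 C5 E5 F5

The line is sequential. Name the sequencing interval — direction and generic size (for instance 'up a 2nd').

Taking 6-note groups, the heads are B4, A4, G4, F4: the pattern moves down a 2nd.
B4 to A4 is down a 2nd.

down a 2nd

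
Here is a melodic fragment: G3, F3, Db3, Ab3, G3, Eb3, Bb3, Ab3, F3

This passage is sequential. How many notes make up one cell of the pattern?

Try groups of 3 (3 cells in 9 notes):
G3 F3 Db3 | Ab3 G3 Eb3 | Bb3 Ab3 F3
Every group is a transposition up a 2nd of the one before; no shorter unit works.

3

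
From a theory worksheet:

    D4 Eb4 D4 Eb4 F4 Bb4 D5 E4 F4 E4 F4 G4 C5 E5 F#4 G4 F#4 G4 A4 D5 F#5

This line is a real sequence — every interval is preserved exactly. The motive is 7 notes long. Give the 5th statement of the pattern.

A#4 B4 A#4 B4 C#5 F#5 A#5

Unit = 7 notes; the statements start on D4, E4, F#4, moving up a 2nd each time.
Continuing the starts: G#4 → A#4.
From A#4 the exact shape gives A#4 B4 A#4 B4 C#5 F#5 A#5.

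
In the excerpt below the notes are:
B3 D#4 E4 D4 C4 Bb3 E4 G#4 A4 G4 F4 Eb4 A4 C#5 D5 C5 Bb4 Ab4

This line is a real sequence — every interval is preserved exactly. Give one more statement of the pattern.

D5 F#5 G5 F5 Eb5 Db5

With a 6-note motive the entries are B3, E4, A4, each up a 4th from the previous.
From D5 the exact shape gives D5 F#5 G5 F5 Eb5 Db5.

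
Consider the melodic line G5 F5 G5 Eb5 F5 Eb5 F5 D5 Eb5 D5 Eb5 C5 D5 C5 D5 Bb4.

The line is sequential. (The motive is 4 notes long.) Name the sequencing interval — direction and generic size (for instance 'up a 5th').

down a 2nd

The 4-note cells begin on G5, F5, Eb5, D5 — each down a 2nd from the last.
From G5 to F5: down a 2nd.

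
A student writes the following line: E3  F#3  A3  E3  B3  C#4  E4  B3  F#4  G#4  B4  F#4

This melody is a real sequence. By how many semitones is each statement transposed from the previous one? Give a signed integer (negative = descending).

7

Unit = 4 notes; the statements start on E3, B3, F#4, moving up a 5th each time.
Counting half-steps from E3 to B3: 7.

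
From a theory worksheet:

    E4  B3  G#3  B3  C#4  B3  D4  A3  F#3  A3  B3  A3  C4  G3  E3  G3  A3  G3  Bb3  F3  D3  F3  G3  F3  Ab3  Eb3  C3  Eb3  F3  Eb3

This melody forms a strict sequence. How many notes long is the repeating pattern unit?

30 notes total. Splitting into 5 groups of 6:
E4 B3 G#3 B3 C#4 B3 | D4 A3 F#3 A3 B3 A3 | C4 G3 E3 G3 A3 G3 | Bb3 F3 D3 F3 G3 F3 | Ab3 Eb3 C3 Eb3 F3 Eb3
That's a consistent down a 2nd shift per cell, and no other grouping gives one.

6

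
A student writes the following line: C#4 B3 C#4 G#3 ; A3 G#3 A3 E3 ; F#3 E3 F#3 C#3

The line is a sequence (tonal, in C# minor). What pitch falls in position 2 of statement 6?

With 4-note cells, note 2 of each statement runs B3, G#3, E3.
Carrying that down a 3rd forward: C#3 → A2 → F#2.

F#2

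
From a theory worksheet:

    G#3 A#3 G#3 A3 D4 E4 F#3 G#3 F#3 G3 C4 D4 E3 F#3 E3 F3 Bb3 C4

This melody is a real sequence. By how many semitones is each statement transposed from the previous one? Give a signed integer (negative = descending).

-2

Unit = 6 notes; the statements start on G#3, F#3, E3, moving down a 2nd each time.
Counting half-steps from G#3 to F#3: -2.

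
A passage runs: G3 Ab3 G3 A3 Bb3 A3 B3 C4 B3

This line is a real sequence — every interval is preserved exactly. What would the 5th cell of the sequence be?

D#4 E4 D#4

With a 3-note motive the entries are G3, A3, B3, each up a 2nd from the previous.
Continuing the starts: C#4 → D#4.
So cell 5 is D#4 E4 D#4.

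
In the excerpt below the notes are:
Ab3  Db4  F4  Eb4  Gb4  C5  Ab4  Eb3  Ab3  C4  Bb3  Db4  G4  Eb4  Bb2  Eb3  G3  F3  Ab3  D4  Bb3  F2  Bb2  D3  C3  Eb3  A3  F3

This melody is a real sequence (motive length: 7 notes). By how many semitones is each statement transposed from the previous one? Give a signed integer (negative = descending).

Unit = 7 notes; the statements start on Ab3, Eb3, Bb2, F2, moving down a 4th each time.
Counting half-steps from Ab3 to Eb3: -5.

-5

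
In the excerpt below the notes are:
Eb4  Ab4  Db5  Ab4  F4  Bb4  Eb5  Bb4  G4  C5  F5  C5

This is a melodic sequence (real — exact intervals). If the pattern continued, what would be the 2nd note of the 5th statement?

With 4-note cells, note 2 of each statement runs Ab4, Bb4, C5.
Extending up a 2nd: D5 → E5.

E5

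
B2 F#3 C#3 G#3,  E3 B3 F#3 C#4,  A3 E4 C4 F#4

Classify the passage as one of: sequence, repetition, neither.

neither

Note 3 of cell 3 is C4; if this were a sequence it would be B3. No unit length gives a consistent transposition pattern.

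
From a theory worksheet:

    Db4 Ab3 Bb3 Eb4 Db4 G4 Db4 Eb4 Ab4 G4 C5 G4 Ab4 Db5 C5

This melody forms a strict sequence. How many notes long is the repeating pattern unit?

There are 15 notes; a 5-note unit gives 3 cells:
Db4 Ab3 Bb3 Eb4 Db4 | G4 Db4 Eb4 Ab4 G4 | C5 G4 Ab4 Db5 C5
That's a consistent up a 4th shift per cell, and no other grouping gives one.

5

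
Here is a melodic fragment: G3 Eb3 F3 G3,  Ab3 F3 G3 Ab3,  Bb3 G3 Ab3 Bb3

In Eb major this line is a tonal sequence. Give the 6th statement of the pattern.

The 4-note cells begin on G3, Ab3, Bb3 — each up a 2nd from the last.
Carrying on: C4 → D4 → Eb4.
Statement 6 starts on Eb4 and keeps the same diatonic contour: Eb4 C4 D4 Eb4.

Eb4 C4 D4 Eb4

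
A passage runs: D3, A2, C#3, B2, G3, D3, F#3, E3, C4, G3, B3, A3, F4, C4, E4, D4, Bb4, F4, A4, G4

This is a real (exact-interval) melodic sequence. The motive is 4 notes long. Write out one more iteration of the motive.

Taking 4-note groups, the heads are D3, G3, C4, F4, Bb4: the pattern moves up a 4th.
From Eb5 the exact shape gives Eb5 Bb4 D5 C5.

Eb5 Bb4 D5 C5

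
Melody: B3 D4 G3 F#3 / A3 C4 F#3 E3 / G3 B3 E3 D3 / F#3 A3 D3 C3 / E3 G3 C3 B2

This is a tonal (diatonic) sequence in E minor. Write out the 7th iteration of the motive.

With a 4-note motive the entries are B3, A3, G3, F#3, E3, each down a 2nd from the previous.
Carrying on: D3 → C3.
So cell 7 is C3 E3 A2 G2.

C3 E3 A2 G2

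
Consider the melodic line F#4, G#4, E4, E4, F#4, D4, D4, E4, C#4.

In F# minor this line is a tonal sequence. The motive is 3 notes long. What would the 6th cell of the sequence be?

With a 3-note motive the entries are F#4, E4, D4, each down a 2nd from the previous.
Extending down a 2nd: C#4 → B3 → A3.
Statement 6 starts on A3 and keeps the same diatonic contour: A3 B3 G#3.

A3 B3 G#3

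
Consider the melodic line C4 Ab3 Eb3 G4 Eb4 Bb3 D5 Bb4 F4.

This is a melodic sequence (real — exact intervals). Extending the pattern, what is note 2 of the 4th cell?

F5

Grouping in 3s, the 2nd note of each cell is Ab3, Eb4, Bb4.
From Bb4, up a 5th gives F5.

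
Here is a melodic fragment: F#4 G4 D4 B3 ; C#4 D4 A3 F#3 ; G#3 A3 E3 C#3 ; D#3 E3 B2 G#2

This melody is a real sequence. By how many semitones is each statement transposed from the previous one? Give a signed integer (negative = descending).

The 4-note cells begin on F#4, C#4, G#3, D#3 — each down a 4th from the last.
F#4 to C#4 spans -5 semitones.

-5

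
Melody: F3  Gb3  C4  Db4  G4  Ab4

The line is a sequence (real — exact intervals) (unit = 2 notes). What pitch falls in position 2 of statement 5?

Bb5

The unit is 2 notes. Position-2 pitches of the 3 shown cells: Gb3, Db4, Ab4.
Extending up a 5th: Eb5 → Bb5.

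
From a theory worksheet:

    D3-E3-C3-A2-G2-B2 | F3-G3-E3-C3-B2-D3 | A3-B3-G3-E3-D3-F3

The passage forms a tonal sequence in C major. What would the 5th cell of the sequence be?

E4 F4 D4 B3 A3 C4

With a 6-note motive the entries are D3, F3, A3, each up a 3rd from the previous.
Continuing the starts: C4 → E4.
So cell 5 is E4 F4 D4 B3 A3 C4.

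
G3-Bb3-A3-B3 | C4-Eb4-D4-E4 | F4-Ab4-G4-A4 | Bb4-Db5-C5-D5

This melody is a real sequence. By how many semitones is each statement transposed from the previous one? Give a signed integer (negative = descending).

5

Unit = 4 notes; the statements start on G3, C4, F4, Bb4, moving up a 4th each time.
G3→C4 is 60 − 55 = 5 semitones.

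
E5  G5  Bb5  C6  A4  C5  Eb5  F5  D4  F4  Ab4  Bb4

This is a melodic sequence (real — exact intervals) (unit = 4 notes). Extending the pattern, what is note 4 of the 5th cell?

The unit is 4 notes. Position-4 pitches of the 3 shown cells: C6, F5, Bb4.
Extending down a 5th: Eb4 → Ab3.

Ab3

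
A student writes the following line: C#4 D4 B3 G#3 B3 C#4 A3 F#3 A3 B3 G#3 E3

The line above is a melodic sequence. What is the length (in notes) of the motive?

There are 12 notes; a 4-note unit gives 3 cells:
C#4 D4 B3 G#3 | B3 C#4 A3 F#3 | A3 B3 G#3 E3
That's a consistent down a 2nd shift per cell, and no other grouping gives one.

4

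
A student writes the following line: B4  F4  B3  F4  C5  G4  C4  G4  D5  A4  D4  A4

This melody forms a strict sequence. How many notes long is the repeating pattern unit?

4

There are 12 notes; a 4-note unit gives 3 cells:
B4 F4 B3 F4 | C5 G4 C4 G4 | D5 A4 D4 A4
Each cell is the previous one up a 2nd — so the unit is 4 notes.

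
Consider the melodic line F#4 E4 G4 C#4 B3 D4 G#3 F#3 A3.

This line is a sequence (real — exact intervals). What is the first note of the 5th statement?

With a 3-note motive the entries are F#4, C#4, G#3, each down a 4th from the previous.
Extending the heads down a 4th: D#3 → A#2.

A#2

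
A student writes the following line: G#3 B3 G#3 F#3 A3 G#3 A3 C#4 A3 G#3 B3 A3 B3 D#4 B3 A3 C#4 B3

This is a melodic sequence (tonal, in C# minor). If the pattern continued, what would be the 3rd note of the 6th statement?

E4

Grouping in 6s, the 3rd note of each cell is G#3, A3, B3.
Extending up a 2nd: C#4 → D#4 → E4.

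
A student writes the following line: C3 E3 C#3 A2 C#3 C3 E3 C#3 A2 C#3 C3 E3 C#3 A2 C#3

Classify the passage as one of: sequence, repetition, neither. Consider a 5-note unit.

repetition

Each 5-note cell is identical (C3 E3 C#3 A2 C#3), restated at the same pitch.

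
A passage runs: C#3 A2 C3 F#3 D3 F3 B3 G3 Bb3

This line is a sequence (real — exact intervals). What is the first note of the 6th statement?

With a 3-note motive the entries are C#3, F#3, B3, each up a 4th from the previous.
Continuing: E4 → A4 → D5. Statement 6 starts on D5.

D5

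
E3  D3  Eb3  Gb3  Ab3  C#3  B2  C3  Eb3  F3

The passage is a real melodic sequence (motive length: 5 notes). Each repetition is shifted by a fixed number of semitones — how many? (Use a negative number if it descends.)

-3

The 5-note cells begin on E3, C#3 — each down a 3rd from the last.
Counting half-steps from E3 to C#3: -3.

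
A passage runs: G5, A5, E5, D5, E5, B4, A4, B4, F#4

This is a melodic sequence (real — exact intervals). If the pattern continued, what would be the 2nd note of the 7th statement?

The unit is 3 notes. Position-2 pitches of the 3 shown cells: A5, E5, B4.
Each moves down a 4th. Continuing: F#4 → C#4 → G#3 → D#3.

D#3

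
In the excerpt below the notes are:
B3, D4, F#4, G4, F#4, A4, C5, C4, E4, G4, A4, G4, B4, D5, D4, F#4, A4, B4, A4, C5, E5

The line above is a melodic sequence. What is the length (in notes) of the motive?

7

21 notes total. Splitting into 3 groups of 7:
B3 D4 F#4 G4 F#4 A4 C5 | C4 E4 G4 A4 G4 B4 D5 | D4 F#4 A4 B4 A4 C5 E5
Each cell is the previous one up a 2nd — so the unit is 7 notes.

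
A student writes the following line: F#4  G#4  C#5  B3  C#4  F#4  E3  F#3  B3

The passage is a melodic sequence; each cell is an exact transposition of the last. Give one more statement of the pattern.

A2 B2 E3

With a 3-note motive the entries are F#4, B3, E3, each down a 5th from the previous.
Statement 4 starts on A2 and keeps the same exact contour: A2 B2 E3.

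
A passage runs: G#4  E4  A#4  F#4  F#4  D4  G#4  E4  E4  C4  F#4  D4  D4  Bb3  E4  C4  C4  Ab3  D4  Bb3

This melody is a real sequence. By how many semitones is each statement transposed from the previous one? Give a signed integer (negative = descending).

-2

With a 4-note motive the entries are G#4, F#4, E4, D4, C4, each down a 2nd from the previous.
Counting half-steps from G#4 to F#4: -2.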